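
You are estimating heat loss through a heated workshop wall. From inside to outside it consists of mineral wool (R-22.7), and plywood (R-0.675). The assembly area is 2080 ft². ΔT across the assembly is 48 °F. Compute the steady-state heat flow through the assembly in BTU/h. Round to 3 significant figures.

R_total = 22.7 + 0.675 = 23.38 ft²·°F·h/BTU
Q = A·ΔT/R = 2080 × 48 / 23.38 = 4271 BTU/h

4270 BTU/h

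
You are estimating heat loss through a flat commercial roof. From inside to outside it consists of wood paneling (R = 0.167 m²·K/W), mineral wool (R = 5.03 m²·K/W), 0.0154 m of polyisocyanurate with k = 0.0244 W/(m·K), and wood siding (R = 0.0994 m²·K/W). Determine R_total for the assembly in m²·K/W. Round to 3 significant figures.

0.0154/0.0244 = 0.6311
R_total = 0.167 + 5.03 + 0.6311 + 0.0994 = 5.928 m²·K/W

5.93 m²·K/W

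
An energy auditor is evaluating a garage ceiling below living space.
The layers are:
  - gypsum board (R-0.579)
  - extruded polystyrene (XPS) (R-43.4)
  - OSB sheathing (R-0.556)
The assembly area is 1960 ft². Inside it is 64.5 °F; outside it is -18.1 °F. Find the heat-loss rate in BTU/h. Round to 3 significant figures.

R_total = 0.579 + 43.4 + 0.556 = 44.53 ft²·°F·h/BTU
Q = A·ΔT/R = 1960 × (64.5 − (-18.1)) / 44.53 = 3635 BTU/h

3640 BTU/h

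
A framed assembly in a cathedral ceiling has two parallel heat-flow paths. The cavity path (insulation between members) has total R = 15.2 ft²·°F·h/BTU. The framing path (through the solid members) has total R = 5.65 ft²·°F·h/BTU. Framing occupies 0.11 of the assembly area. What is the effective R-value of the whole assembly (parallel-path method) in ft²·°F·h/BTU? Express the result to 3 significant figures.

U_eff = 0.89/15.2 + 0.11/5.65 = 0.05855 + 0.01947 = 0.07802
R_eff = 1/U_eff = 12.82 ft²·°F·h/BTU

12.8 ft²·°F·h/BTU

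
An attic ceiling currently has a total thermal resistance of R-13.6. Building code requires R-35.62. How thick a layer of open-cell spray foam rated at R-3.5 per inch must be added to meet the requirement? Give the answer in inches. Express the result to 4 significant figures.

ΔR = 35.62 − 13.6 = 22.02 ft²·°F·h/BTU
L = ΔR / (R/in) = 22.02/3.5 = 6.2914 in

6.291 in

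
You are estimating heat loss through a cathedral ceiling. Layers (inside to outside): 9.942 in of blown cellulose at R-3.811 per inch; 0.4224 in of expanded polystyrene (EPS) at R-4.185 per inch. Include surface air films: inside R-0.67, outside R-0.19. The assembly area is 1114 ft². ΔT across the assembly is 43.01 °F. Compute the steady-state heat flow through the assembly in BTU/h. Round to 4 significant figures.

1183 BTU/h

9.942 × 3.811 = 37.889
0.4224 × 4.185 = 1.7677
R_total = 0.67 + 37.889 + 1.7677 + 0.19 = 40.517 ft²·°F·h/BTU
Q = A·ΔT/R = 1114 × 43.01 / 40.517 = 1182.6 BTU/h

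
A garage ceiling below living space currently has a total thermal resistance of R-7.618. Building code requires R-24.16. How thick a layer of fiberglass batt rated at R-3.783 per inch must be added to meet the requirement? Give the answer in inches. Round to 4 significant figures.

4.373 in

ΔR = 24.16 − 7.618 = 16.542 ft²·°F·h/BTU
L = ΔR / (R/in) = 16.542/3.783 = 4.3727 in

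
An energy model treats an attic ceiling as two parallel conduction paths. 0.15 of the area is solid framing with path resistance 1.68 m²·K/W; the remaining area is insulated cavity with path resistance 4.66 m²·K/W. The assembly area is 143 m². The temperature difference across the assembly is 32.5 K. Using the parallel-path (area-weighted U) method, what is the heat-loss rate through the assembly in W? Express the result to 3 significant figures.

1260 W

U_eff = 0.85/4.66 + 0.15/1.68 = 0.1824 + 0.08929 = 0.2717
R_eff = 1/U_eff = 3.681 m²·K/W
Q = 143 × 32.5 / 3.681 = 1263 W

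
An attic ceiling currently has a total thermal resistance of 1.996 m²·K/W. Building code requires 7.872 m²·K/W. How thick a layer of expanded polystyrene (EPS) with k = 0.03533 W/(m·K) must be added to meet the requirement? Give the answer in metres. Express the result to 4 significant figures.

ΔR = 7.872 − 1.996 = 5.876 m²·K/W
L = ΔR × k = 5.876 × 0.03533 = 0.2076 m

0.2076 m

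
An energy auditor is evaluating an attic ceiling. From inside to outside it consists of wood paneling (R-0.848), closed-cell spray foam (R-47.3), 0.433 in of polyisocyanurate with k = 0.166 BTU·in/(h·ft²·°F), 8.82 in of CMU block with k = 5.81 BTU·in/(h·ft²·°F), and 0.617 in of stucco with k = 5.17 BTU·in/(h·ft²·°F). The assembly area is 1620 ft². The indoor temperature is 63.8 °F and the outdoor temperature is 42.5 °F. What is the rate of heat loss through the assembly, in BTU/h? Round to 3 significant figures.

0.433/0.166 = 2.608
8.82/5.81 = 1.518
0.617/5.17 = 0.1193
R_total = 0.848 + 47.3 + 2.608 + 1.518 + 0.1193 = 52.39 ft²·°F·h/BTU
Q = A·ΔT/R = 1620 × (63.8 − 42.5) / 52.39 = 658.6 BTU/h

659 BTU/h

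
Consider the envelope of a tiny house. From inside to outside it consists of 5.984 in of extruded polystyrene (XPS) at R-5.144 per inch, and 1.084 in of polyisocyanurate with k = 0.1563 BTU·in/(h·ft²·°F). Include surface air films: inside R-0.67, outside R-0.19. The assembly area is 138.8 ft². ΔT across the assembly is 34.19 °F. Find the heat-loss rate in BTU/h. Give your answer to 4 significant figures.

5.984 × 5.144 = 30.782
1.084/0.1563 = 6.9354
R_total = 0.67 + 30.782 + 6.9354 + 0.19 = 38.577 ft²·°F·h/BTU
Q = A·ΔT/R = 138.8 × 34.19 / 38.577 = 123.02 BTU/h

123.0 BTU/h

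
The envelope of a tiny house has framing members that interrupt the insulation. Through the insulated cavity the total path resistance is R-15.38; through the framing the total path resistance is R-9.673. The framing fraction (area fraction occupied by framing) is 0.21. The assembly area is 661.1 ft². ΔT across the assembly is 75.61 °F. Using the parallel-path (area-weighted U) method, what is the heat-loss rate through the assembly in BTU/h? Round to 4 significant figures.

3653 BTU/h

U_eff = 0.79/15.38 + 0.21/9.673 = 0.051365 + 0.02171 = 0.073075
R_eff = 1/U_eff = 13.685 ft²·°F·h/BTU
Q = 661.1 × 75.61 / 13.685 = 3652.7 BTU/h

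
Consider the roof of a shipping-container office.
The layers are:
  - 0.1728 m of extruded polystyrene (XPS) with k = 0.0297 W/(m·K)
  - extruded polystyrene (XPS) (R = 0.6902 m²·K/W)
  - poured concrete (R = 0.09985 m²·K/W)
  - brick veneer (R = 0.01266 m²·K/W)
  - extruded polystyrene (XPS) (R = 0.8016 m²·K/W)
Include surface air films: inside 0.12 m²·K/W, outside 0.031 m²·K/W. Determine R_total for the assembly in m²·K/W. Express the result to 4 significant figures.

0.1728/0.0297 = 5.8182
R_total = 0.12 + 5.8182 + 0.6902 + 0.09985 + 0.01266 + 0.8016 + 0.031 = 7.5735 m²·K/W

7.573 m²·K/W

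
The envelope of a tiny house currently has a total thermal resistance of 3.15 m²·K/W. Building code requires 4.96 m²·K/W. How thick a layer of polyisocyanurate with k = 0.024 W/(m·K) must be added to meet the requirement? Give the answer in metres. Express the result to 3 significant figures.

0.0434 m

ΔR = 4.96 − 3.15 = 1.81 m²·K/W
L = ΔR × k = 1.81 × 0.024 = 0.04344 m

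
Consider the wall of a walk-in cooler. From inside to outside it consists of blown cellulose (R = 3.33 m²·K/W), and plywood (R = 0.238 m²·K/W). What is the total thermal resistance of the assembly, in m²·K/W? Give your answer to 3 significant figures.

R_total = 3.33 + 0.238 = 3.568 m²·K/W

3.57 m²·K/W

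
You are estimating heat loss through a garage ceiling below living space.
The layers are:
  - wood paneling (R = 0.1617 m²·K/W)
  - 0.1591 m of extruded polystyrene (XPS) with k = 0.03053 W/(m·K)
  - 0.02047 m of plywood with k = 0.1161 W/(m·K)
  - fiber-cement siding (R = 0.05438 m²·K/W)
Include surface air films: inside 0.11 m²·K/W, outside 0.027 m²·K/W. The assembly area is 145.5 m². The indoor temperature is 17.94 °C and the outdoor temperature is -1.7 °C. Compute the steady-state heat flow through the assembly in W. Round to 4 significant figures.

0.1591/0.03053 = 5.2113
0.02047/0.1161 = 0.17631
R_total = 0.11 + 0.1617 + 5.2113 + 0.17631 + 0.05438 + 0.027 = 5.7407 m²·K/W
Q = A·ΔT/R = 145.5 × (17.94 − (-1.7)) / 5.7407 = 497.79 W

497.8 W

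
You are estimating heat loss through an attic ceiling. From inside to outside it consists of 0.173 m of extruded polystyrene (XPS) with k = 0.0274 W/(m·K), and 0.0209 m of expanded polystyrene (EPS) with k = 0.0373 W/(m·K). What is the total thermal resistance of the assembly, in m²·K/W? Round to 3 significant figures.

6.87 m²·K/W

0.173/0.0274 = 6.314
0.0209/0.0373 = 0.5603
R_total = 6.314 + 0.5603 = 6.874 m²·K/W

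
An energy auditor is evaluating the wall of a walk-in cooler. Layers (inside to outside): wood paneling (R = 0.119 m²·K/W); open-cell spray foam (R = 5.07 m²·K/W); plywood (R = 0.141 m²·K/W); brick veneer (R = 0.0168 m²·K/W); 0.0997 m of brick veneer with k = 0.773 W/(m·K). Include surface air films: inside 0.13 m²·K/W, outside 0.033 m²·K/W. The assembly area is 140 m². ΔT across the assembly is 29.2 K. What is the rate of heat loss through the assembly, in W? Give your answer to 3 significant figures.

725 W

0.0997/0.773 = 0.129
R_total = 0.13 + 0.119 + 5.07 + 0.141 + 0.0168 + 0.129 + 0.033 = 5.639 m²·K/W
Q = A·ΔT/R = 140 × 29.2 / 5.639 = 725 W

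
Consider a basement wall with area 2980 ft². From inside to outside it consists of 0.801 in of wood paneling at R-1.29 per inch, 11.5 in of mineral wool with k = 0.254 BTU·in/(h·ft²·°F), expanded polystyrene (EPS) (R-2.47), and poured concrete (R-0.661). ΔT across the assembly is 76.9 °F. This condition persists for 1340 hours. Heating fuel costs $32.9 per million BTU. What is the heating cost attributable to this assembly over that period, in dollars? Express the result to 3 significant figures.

0.801 × 1.29 = 1.033
11.5/0.254 = 45.28
R_total = 1.033 + 45.28 + 2.47 + 0.661 = 49.44 ft²·°F·h/BTU
Q = 2980 × 76.9 / 49.44 = 4635 BTU/h
E = 4635 × 1340 = 6211000 BTU
Cost = 6211000/10⁶ × 32.9 = $204.3

204 dollars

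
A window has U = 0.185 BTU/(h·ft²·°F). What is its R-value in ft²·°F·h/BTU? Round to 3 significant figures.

R = 1/U = 1/0.185 = 5.405

5.41 ft²·°F·h/BTU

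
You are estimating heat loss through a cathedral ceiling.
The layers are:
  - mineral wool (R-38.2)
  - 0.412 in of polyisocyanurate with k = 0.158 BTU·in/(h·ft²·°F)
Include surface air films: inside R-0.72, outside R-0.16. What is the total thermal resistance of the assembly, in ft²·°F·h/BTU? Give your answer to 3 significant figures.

0.412/0.158 = 2.608
R_total = 0.72 + 38.2 + 2.608 + 0.16 = 41.69 ft²·°F·h/BTU

41.7 ft²·°F·h/BTU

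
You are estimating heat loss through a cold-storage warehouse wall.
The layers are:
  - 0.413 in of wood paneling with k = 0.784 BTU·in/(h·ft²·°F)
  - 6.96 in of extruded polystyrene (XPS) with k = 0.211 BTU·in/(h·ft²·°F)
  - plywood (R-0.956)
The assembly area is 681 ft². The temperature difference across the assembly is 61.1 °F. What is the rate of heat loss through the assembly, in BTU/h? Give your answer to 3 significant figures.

0.413/0.784 = 0.5268
6.96/0.211 = 32.99
R_total = 0.5268 + 32.99 + 0.956 = 34.47 ft²·°F·h/BTU
Q = A·ΔT/R = 681 × 61.1 / 34.47 = 1207 BTU/h

1210 BTU/h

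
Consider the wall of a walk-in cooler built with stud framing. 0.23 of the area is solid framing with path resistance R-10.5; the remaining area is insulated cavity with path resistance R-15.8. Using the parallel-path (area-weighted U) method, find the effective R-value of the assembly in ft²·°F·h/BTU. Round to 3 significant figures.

14.2 ft²·°F·h/BTU

U_eff = 0.77/15.8 + 0.23/10.5 = 0.04873 + 0.0219 = 0.07064
R_eff = 1/U_eff = 14.16 ft²·°F·h/BTU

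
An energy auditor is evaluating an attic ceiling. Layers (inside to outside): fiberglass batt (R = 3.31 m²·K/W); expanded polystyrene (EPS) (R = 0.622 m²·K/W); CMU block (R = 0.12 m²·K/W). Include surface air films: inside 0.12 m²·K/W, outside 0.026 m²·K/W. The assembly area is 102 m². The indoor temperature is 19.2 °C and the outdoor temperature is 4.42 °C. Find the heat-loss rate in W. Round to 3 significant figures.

R_total = 0.12 + 3.31 + 0.622 + 0.12 + 0.026 = 4.198 m²·K/W
Q = A·ΔT/R = 102 × (19.2 − 4.42) / 4.198 = 359.1 W

359 W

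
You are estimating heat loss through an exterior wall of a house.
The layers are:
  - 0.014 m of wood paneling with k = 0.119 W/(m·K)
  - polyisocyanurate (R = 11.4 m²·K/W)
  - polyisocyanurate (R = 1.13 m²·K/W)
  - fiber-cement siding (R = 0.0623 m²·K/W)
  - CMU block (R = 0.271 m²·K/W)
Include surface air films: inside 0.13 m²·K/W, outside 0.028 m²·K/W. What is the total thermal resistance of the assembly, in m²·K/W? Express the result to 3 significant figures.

13.1 m²·K/W

0.014/0.119 = 0.1176
R_total = 0.13 + 0.1176 + 11.4 + 1.13 + 0.0623 + 0.271 + 0.028 = 13.14 m²·K/W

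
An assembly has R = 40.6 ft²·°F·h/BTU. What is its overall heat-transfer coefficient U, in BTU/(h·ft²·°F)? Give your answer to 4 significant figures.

U = 1/R = 1/40.6 = 0.024631

0.02463 BTU/(h·ft²·°F)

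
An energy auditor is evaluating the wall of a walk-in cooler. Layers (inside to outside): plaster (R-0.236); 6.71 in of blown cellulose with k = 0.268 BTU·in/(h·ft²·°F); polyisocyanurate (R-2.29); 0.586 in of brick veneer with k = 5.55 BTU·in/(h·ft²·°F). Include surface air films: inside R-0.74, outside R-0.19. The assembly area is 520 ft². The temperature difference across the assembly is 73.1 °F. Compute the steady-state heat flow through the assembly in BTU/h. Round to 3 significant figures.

6.71/0.268 = 25.04
0.586/5.55 = 0.1056
R_total = 0.74 + 0.236 + 25.04 + 2.29 + 0.1056 + 0.19 = 28.6 ft²·°F·h/BTU
Q = A·ΔT/R = 520 × 73.1 / 28.6 = 1329 BTU/h

1330 BTU/h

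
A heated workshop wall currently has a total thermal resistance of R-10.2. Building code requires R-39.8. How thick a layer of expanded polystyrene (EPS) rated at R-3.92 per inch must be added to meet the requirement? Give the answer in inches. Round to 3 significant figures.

ΔR = 39.8 − 10.2 = 29.6 ft²·°F·h/BTU
L = ΔR / (R/in) = 29.6/3.92 = 7.551 in

7.55 in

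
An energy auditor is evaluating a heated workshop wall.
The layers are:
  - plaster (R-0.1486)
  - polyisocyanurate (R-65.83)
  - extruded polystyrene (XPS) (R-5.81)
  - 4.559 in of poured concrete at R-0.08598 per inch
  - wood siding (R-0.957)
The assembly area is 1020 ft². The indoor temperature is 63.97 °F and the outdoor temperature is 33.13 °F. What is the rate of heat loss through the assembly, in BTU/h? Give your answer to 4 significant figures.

4.559 × 0.08598 = 0.39198
R_total = 0.1486 + 65.83 + 5.81 + 0.39198 + 0.957 = 73.138 ft²·°F·h/BTU
Q = A·ΔT/R = 1020 × (63.97 − 33.13) / 73.138 = 430.1 BTU/h

430.1 BTU/h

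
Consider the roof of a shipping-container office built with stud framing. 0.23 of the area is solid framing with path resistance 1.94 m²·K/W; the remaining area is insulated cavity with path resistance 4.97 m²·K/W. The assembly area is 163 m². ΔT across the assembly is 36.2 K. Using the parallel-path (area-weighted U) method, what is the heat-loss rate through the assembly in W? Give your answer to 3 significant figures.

1610 W

U_eff = 0.77/4.97 + 0.23/1.94 = 0.1549 + 0.1186 = 0.2735
R_eff = 1/U_eff = 3.656 m²·K/W
Q = 163 × 36.2 / 3.656 = 1614 W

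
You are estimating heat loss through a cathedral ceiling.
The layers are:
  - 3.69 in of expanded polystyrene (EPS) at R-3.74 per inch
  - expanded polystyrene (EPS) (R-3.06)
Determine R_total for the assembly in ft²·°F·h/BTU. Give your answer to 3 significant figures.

3.69 × 3.74 = 13.8
R_total = 13.8 + 3.06 = 16.86 ft²·°F·h/BTU

16.9 ft²·°F·h/BTU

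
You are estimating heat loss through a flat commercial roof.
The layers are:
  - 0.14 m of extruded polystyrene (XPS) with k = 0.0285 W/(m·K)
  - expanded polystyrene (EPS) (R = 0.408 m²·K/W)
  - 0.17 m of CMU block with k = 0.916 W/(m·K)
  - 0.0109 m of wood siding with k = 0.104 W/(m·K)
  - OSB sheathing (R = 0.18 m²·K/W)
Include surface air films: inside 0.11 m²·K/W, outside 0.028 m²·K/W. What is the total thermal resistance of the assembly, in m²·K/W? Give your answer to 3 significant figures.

5.93 m²·K/W

0.14/0.0285 = 4.912
0.17/0.916 = 0.1856
0.0109/0.104 = 0.1048
R_total = 0.11 + 4.912 + 0.408 + 0.1856 + 0.1048 + 0.18 + 0.028 = 5.929 m²·K/W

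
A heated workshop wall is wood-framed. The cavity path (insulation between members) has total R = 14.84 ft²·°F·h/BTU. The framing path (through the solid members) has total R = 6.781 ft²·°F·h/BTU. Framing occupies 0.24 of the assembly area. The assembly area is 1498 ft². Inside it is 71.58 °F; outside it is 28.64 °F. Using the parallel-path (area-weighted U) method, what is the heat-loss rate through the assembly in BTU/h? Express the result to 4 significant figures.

U_eff = 0.76/14.84 + 0.24/6.781 = 0.051213 + 0.035393 = 0.086606
R_eff = 1/U_eff = 11.547 ft²·°F·h/BTU
Q = 1498 × (71.58 − 28.64) / 11.547 = 5570.9 BTU/h

5571 BTU/h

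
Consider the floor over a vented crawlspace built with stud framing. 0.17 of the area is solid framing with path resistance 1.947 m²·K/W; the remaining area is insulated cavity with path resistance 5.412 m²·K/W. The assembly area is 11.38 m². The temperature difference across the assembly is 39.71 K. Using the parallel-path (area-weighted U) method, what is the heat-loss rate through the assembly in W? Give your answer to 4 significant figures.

108.8 W

U_eff = 0.83/5.412 + 0.17/1.947 = 0.15336 + 0.087314 = 0.24068
R_eff = 1/U_eff = 4.155 m²·K/W
Q = 11.38 × 39.71 / 4.155 = 108.76 W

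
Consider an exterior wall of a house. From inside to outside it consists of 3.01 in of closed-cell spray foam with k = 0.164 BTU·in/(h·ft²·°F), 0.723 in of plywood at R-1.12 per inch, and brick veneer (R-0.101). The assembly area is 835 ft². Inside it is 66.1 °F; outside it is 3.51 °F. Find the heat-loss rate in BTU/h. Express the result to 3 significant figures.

3.01/0.164 = 18.35
0.723 × 1.12 = 0.8098
R_total = 18.35 + 0.8098 + 0.101 = 19.26 ft²·°F·h/BTU
Q = A·ΔT/R = 835 × (66.1 − 3.51) / 19.26 = 2713 BTU/h

2710 BTU/h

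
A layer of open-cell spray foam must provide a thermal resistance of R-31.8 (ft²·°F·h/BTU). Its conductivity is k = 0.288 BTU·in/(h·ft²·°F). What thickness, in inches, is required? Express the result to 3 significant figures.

L = R × k = 31.8 × 0.288 = 9.158 in

9.16 in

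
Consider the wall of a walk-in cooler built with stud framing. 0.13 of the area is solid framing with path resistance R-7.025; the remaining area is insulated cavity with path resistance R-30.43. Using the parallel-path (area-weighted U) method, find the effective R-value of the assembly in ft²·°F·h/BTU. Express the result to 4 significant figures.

U_eff = 0.87/30.43 + 0.13/7.025 = 0.02859 + 0.018505 = 0.047096
R_eff = 1/U_eff = 21.233 ft²·°F·h/BTU

21.23 ft²·°F·h/BTU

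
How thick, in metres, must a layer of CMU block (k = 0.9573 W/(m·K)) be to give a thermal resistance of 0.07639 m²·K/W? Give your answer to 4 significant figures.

L = R·k = 0.07639 × 0.9573 = 0.073128 m

0.07313 m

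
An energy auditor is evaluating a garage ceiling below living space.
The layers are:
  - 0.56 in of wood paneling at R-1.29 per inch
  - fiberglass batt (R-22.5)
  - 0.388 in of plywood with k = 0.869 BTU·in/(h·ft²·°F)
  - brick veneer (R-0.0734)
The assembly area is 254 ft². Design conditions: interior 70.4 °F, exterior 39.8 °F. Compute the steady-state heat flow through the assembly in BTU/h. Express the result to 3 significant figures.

0.56 × 1.29 = 0.7224
0.388/0.869 = 0.4465
R_total = 0.7224 + 22.5 + 0.4465 + 0.0734 = 23.74 ft²·°F·h/BTU
Q = A·ΔT/R = 254 × (70.4 − 39.8) / 23.74 = 327.4 BTU/h

327 BTU/h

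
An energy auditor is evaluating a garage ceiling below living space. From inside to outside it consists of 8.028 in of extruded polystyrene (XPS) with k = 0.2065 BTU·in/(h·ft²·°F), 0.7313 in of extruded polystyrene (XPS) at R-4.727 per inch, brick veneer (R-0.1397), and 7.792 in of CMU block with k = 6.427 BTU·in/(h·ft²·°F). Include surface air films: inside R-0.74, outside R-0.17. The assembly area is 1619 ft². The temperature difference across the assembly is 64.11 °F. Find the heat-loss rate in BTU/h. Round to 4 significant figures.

2327 BTU/h

8.028/0.2065 = 38.877
0.7313 × 4.727 = 3.4569
7.792/6.427 = 1.2124
R_total = 0.74 + 38.877 + 3.4569 + 0.1397 + 1.2124 + 0.17 = 44.595 ft²·°F·h/BTU
Q = A·ΔT/R = 1619 × 64.11 / 44.595 = 2327.5 BTU/h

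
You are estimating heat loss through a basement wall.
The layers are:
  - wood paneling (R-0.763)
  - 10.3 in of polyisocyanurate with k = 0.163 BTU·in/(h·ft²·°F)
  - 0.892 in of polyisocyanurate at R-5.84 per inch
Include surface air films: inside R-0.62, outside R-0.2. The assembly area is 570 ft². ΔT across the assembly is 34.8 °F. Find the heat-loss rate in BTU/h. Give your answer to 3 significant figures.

283 BTU/h

10.3/0.163 = 63.19
0.892 × 5.84 = 5.209
R_total = 0.62 + 0.763 + 63.19 + 5.209 + 0.2 = 69.98 ft²·°F·h/BTU
Q = A·ΔT/R = 570 × 34.8 / 69.98 = 283.4 BTU/h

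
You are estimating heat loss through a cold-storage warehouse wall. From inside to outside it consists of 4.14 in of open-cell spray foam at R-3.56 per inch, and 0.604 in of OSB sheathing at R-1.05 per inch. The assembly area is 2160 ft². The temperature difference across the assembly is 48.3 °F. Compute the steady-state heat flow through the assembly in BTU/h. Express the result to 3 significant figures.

4.14 × 3.56 = 14.74
0.604 × 1.05 = 0.6342
R_total = 14.74 + 0.6342 = 15.37 ft²·°F·h/BTU
Q = A·ΔT/R = 2160 × 48.3 / 15.37 = 6787 BTU/h

6790 BTU/h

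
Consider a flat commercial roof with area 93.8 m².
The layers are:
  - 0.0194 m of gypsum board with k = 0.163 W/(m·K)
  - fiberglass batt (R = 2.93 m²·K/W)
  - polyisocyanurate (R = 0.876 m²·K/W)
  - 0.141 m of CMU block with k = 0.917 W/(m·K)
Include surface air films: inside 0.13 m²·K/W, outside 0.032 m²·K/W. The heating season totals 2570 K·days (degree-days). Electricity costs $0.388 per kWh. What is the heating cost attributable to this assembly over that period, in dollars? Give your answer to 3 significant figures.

529 dollars

0.0194/0.163 = 0.119
0.141/0.917 = 0.1538
R_total = 0.13 + 0.119 + 2.93 + 0.876 + 0.1538 + 0.032 = 4.241 m²·K/W
E = A × HDD × 24 / R / 1000 = 93.8 × 2570 × 24 / 4.241 / 1000 = 1364 kWh
Cost = 1364 × 0.388 = $529.3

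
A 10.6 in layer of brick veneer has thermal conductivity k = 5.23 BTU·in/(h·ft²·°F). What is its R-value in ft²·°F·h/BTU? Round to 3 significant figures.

R = L/k = 10.6/5.23 = 2.027 ft²·°F·h/BTU

2.03 ft²·°F·h/BTU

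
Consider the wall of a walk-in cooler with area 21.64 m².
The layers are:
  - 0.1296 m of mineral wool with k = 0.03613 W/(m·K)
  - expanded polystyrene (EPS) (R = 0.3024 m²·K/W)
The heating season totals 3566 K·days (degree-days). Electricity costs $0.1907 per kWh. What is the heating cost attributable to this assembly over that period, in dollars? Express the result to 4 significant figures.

90.81 dollars

0.1296/0.03613 = 3.587
R_total = 3.587 + 0.3024 = 3.8894 m²·K/W
E = A × HDD × 24 / R / 1000 = 21.64 × 3566 × 24 / 3.8894 / 1000 = 476.17 kWh
Cost = 476.17 × 0.1907 = $90.806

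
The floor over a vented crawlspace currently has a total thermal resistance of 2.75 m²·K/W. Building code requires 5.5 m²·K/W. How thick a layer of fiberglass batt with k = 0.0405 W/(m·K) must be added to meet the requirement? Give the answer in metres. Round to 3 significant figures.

0.111 m

ΔR = 5.5 − 2.75 = 2.75 m²·K/W
L = ΔR × k = 2.75 × 0.0405 = 0.1114 m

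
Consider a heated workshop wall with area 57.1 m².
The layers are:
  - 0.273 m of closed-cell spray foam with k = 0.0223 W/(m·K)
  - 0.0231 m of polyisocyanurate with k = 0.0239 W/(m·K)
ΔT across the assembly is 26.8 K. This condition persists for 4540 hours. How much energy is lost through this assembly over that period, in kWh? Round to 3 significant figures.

526 kWh

0.273/0.0223 = 12.24
0.0231/0.0239 = 0.9665
R_total = 12.24 + 0.9665 = 13.21 m²·K/W
Q = 57.1 × 26.8 / 13.21 = 115.9 W
E = 115.9 W × 4540 h / 1000 = 526 kWh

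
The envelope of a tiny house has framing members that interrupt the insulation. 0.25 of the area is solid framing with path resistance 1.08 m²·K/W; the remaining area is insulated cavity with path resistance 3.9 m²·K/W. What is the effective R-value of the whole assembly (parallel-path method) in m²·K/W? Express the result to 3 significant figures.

U_eff = 0.75/3.9 + 0.25/1.08 = 0.1923 + 0.2315 = 0.4238
R_eff = 1/U_eff = 2.36 m²·K/W

2.36 m²·K/W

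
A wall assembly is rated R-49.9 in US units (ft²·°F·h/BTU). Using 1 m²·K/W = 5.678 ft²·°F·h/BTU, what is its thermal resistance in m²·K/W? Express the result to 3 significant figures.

R_SI = 49.9/5.678 = 8.788

8.79 m²·K/W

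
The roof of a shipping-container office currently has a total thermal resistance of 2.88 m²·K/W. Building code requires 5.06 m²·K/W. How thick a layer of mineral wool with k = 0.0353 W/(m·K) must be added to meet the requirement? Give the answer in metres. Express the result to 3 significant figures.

0.0770 m

ΔR = 5.06 − 2.88 = 2.18 m²·K/W
L = ΔR × k = 2.18 × 0.0353 = 0.07695 m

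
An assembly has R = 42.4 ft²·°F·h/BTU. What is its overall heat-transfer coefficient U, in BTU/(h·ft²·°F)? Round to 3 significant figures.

0.0236 BTU/(h·ft²·°F)

U = 1/R = 1/42.4 = 0.02358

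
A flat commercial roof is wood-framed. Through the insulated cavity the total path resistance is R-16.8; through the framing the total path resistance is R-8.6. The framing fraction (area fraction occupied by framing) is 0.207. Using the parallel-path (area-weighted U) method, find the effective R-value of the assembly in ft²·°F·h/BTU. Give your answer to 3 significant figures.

U_eff = 0.793/16.8 + 0.207/8.6 = 0.0472 + 0.02407 = 0.07127
R_eff = 1/U_eff = 14.03 ft²·°F·h/BTU

14.0 ft²·°F·h/BTU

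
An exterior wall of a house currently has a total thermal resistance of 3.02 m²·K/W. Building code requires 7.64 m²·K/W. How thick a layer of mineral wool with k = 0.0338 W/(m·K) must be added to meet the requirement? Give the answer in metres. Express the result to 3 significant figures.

0.156 m

ΔR = 7.64 − 3.02 = 4.62 m²·K/W
L = ΔR × k = 4.62 × 0.0338 = 0.1562 m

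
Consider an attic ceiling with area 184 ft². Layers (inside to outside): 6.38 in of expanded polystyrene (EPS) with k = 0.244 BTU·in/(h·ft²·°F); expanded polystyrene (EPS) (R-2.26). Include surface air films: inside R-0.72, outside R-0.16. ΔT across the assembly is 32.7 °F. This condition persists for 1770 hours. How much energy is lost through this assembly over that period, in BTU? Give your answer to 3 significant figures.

364000 BTU

6.38/0.244 = 26.15
R_total = 0.72 + 26.15 + 2.26 + 0.16 = 29.29 ft²·°F·h/BTU
Q = 184 × 32.7 / 29.29 = 205.4 BTU/h
E = 205.4 × 1770 = 363600 BTU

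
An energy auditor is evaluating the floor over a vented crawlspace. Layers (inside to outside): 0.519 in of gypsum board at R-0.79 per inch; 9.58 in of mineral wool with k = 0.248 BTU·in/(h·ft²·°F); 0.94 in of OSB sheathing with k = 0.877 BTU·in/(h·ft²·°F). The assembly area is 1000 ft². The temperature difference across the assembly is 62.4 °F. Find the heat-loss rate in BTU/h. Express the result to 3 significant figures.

0.519 × 0.79 = 0.41
9.58/0.248 = 38.63
0.94/0.877 = 1.072
R_total = 0.41 + 38.63 + 1.072 = 40.11 ft²·°F·h/BTU
Q = A·ΔT/R = 1000 × 62.4 / 40.11 = 1556 BTU/h

1560 BTU/h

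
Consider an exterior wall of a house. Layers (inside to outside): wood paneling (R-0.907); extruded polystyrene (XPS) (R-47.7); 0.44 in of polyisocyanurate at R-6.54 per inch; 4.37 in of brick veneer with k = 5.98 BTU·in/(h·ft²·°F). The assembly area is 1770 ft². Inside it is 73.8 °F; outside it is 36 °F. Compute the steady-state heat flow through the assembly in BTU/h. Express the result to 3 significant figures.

0.44 × 6.54 = 2.878
4.37/5.98 = 0.7308
R_total = 0.907 + 47.7 + 2.878 + 0.7308 = 52.22 ft²·°F·h/BTU
Q = A·ΔT/R = 1770 × (73.8 − 36) / 52.22 = 1281 BTU/h

1280 BTU/h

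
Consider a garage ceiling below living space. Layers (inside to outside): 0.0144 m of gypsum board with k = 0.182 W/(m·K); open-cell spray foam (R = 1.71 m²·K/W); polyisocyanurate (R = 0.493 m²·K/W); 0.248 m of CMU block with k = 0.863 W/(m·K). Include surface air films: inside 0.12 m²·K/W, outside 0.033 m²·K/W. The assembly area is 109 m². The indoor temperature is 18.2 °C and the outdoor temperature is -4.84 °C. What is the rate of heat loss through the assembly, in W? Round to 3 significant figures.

922 W

0.0144/0.182 = 0.07912
0.248/0.863 = 0.2874
R_total = 0.12 + 0.07912 + 1.71 + 0.493 + 0.2874 + 0.033 = 2.722 m²·K/W
Q = A·ΔT/R = 109 × (18.2 − (-4.84)) / 2.722 = 922.4 W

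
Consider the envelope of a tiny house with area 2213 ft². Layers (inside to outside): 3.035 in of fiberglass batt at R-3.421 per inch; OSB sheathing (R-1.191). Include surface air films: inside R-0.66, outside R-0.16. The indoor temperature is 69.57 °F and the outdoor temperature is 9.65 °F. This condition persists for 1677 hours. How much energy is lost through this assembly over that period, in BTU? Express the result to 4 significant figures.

3.035 × 3.421 = 10.383
R_total = 0.66 + 10.383 + 1.191 + 0.16 = 12.394 ft²·°F·h/BTU
Q = 2213 × (69.57 − 9.65) / 12.394 = 10699 BTU/h
E = 10699 × 1677 = 17943000 BTU

17940000 BTU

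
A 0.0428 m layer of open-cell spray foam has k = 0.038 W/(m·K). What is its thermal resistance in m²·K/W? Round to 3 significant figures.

1.13 m²·K/W

R = L/k = 0.0428/0.038 = 1.126 m²·K/W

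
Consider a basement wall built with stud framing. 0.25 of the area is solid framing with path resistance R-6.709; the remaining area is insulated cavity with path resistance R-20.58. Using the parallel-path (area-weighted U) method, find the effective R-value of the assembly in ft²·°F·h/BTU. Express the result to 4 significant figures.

13.57 ft²·°F·h/BTU

U_eff = 0.75/20.58 + 0.25/6.709 = 0.036443 + 0.037263 = 0.073707
R_eff = 1/U_eff = 13.567 ft²·°F·h/BTU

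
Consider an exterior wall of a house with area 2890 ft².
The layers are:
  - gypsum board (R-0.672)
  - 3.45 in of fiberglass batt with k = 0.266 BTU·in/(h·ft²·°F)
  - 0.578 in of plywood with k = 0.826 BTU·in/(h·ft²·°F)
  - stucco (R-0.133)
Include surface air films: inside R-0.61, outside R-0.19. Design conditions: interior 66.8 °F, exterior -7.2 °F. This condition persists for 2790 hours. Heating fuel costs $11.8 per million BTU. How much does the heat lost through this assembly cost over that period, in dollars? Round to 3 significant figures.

461 dollars

3.45/0.266 = 12.97
0.578/0.826 = 0.6998
R_total = 0.61 + 0.672 + 12.97 + 0.6998 + 0.133 + 0.19 = 15.27 ft²·°F·h/BTU
Q = 2890 × (66.8 − (-7.2)) / 15.27 = 14000 BTU/h
E = 14000 × 2790 = 39060000 BTU
Cost = 39060000/10⁶ × 11.8 = $460.9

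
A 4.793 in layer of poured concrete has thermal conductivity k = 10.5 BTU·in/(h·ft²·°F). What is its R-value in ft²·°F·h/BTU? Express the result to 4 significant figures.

0.4565 ft²·°F·h/BTU

R = L/k = 4.793/10.5 = 0.45648 ft²·°F·h/BTU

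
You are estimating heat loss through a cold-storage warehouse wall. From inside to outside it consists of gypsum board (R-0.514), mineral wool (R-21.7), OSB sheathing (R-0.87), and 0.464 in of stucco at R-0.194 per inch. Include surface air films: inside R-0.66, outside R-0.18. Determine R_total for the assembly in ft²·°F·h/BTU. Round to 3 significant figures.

0.464 × 0.194 = 0.09002
R_total = 0.66 + 0.514 + 21.7 + 0.87 + 0.09002 + 0.18 = 24.01 ft²·°F·h/BTU

24.0 ft²·°F·h/BTU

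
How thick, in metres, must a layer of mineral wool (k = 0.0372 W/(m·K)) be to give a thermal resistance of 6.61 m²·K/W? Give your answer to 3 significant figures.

L = R·k = 6.61 × 0.0372 = 0.2459 m

0.246 m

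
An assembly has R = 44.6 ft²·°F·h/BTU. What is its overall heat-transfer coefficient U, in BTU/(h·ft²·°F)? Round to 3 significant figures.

0.0224 BTU/(h·ft²·°F)

U = 1/R = 1/44.6 = 0.02242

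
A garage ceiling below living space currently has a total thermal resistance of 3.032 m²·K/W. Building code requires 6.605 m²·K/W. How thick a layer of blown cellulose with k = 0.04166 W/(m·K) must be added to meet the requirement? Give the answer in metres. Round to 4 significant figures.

0.1489 m

ΔR = 6.605 − 3.032 = 3.573 m²·K/W
L = ΔR × k = 3.573 × 0.04166 = 0.14885 m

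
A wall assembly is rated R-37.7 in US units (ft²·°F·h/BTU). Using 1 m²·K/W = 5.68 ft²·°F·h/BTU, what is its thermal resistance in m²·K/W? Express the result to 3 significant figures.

6.64 m²·K/W

R_SI = 37.7/5.68 = 6.637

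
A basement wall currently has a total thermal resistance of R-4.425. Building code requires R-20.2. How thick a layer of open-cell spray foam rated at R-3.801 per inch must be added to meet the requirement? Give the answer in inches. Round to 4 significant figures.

4.150 in

ΔR = 20.2 − 4.425 = 15.775 ft²·°F·h/BTU
L = ΔR / (R/in) = 15.775/3.801 = 4.1502 in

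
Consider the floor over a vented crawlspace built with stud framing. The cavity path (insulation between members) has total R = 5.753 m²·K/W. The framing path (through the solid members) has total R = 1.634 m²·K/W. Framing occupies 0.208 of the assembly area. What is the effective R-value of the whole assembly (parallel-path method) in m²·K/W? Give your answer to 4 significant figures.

3.774 m²·K/W

U_eff = 0.792/5.753 + 0.208/1.634 = 0.13767 + 0.12729 = 0.26496
R_eff = 1/U_eff = 3.7741 m²·K/W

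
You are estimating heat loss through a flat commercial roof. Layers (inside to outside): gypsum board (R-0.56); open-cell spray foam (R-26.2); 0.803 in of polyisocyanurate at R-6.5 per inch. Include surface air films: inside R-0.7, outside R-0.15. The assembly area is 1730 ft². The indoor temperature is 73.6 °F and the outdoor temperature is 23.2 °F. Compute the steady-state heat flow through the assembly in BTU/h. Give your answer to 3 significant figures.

2660 BTU/h

0.803 × 6.5 = 5.22
R_total = 0.7 + 0.56 + 26.2 + 5.22 + 0.15 = 32.83 ft²·°F·h/BTU
Q = A·ΔT/R = 1730 × (73.6 − 23.2) / 32.83 = 2656 BTU/h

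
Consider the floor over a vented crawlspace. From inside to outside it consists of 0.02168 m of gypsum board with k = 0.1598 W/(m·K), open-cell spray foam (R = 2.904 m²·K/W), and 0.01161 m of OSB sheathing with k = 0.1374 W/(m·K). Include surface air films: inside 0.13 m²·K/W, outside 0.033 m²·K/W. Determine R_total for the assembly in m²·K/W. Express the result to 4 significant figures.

3.287 m²·K/W

0.02168/0.1598 = 0.13567
0.01161/0.1374 = 0.084498
R_total = 0.13 + 0.13567 + 2.904 + 0.084498 + 0.033 = 3.2872 m²·K/W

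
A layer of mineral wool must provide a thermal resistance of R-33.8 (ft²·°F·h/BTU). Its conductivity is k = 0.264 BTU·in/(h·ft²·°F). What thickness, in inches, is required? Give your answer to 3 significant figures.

L = R × k = 33.8 × 0.264 = 8.923 in

8.92 in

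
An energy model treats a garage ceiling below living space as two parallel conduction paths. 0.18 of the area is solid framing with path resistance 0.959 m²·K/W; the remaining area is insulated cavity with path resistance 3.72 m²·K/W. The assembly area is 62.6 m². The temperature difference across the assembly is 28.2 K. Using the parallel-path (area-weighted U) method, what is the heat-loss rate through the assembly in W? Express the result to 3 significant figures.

U_eff = 0.82/3.72 + 0.18/0.959 = 0.2204 + 0.1877 = 0.4081
R_eff = 1/U_eff = 2.45 m²·K/W
Q = 62.6 × 28.2 / 2.45 = 720.5 W

720 W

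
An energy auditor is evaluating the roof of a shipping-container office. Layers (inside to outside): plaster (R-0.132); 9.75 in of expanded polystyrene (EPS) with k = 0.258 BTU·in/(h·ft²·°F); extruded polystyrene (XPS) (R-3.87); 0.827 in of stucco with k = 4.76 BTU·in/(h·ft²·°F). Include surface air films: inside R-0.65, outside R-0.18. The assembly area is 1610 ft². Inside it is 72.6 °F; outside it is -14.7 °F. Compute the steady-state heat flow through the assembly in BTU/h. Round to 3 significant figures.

9.75/0.258 = 37.79
0.827/4.76 = 0.1737
R_total = 0.65 + 0.132 + 37.79 + 3.87 + 0.1737 + 0.18 = 42.8 ft²·°F·h/BTU
Q = A·ΔT/R = 1610 × (72.6 − (-14.7)) / 42.8 = 3284 BTU/h

3280 BTU/h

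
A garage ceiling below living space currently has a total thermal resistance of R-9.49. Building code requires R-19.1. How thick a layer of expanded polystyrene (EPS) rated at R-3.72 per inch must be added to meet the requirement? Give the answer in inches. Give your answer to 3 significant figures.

2.58 in

ΔR = 19.1 − 9.49 = 9.61 ft²·°F·h/BTU
L = ΔR / (R/in) = 9.61/3.72 = 2.583 in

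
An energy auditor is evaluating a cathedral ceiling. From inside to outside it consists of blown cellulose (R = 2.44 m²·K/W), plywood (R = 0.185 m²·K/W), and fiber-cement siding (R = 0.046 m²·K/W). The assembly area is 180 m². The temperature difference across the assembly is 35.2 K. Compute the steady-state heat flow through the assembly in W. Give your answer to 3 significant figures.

2370 W

R_total = 2.44 + 0.185 + 0.046 = 2.671 m²·K/W
Q = A·ΔT/R = 180 × 35.2 / 2.671 = 2372 W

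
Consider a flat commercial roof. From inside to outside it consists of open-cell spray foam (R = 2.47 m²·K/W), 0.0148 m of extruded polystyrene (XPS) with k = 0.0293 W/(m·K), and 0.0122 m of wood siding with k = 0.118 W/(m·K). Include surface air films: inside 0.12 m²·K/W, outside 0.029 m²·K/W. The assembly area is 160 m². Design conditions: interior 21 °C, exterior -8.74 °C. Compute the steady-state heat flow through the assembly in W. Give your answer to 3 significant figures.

0.0148/0.0293 = 0.5051
0.0122/0.118 = 0.1034
R_total = 0.12 + 2.47 + 0.5051 + 0.1034 + 0.029 = 3.228 m²·K/W
Q = A·ΔT/R = 160 × (21 − (-8.74)) / 3.228 = 1474 W

1470 W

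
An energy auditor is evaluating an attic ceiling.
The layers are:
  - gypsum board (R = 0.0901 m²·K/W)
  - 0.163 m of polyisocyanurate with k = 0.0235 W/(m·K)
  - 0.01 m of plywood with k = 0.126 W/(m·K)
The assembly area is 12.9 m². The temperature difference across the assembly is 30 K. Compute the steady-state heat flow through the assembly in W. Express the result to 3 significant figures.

0.163/0.0235 = 6.936
0.01/0.126 = 0.07937
R_total = 0.0901 + 6.936 + 0.07937 = 7.106 m²·K/W
Q = A·ΔT/R = 12.9 × 30 / 7.106 = 54.46 W

54.5 W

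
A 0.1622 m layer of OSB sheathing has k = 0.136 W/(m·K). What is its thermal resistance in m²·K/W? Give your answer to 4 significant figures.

R = L/k = 0.1622/0.136 = 1.1926 m²·K/W

1.193 m²·K/W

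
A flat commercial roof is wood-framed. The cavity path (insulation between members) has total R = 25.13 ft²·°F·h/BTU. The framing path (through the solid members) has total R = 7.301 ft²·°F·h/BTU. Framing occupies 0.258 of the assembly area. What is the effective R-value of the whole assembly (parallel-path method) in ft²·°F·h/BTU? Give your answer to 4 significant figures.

15.42 ft²·°F·h/BTU

U_eff = 0.742/25.13 + 0.258/7.301 = 0.029526 + 0.035338 = 0.064864
R_eff = 1/U_eff = 15.417 ft²·°F·h/BTU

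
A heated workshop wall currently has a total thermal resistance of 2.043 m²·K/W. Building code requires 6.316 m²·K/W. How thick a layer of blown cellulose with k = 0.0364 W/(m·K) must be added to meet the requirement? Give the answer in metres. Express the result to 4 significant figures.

ΔR = 6.316 − 2.043 = 4.273 m²·K/W
L = ΔR × k = 4.273 × 0.0364 = 0.15554 m

0.1555 m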